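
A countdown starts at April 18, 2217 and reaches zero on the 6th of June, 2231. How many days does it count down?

5162

Apr 18, 2217 → Apr 18, 2218: 365 days.
Apr 18, 2218 → Apr 18, 2219: 365 days.
Apr 18, 2219 → Apr 18, 2220: 366 days (Feb 29, 2220 is in that span).
Apr 18, 2220 → Apr 18, 2221: 365 days.
Apr 18, 2221 → Apr 18, 2222: 365 days.
Apr 18, 2222 → Apr 18, 2223: 365 days.
Apr 18, 2223 → Apr 18, 2224: 366 days (Feb 29, 2224 is in that span).
Apr 18, 2224 → Apr 18, 2225: 365 days.
Apr 18, 2225 → Apr 18, 2226: 365 days.
Apr 18, 2226 → Apr 18, 2227: 365 days.
Apr 18, 2227 → Apr 18, 2228: 366 days (Feb 29, 2228 is in that span).
Apr 18, 2228 → Apr 18, 2229: 365 days.
Apr 18, 2229 → Apr 18, 2230: 365 days.
Apr 18, 2230 → Apr 18, 2231: 365 days.
Apr 18, 2231 → May 18, 2231: 30 days (April has 30).
May 18, 2231 → Jun 6, 2231: 19 days.
Total: 5162 days.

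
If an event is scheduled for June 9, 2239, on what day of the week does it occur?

Sunday

Doomsday rule: the anchor day for the 2200s is Friday. For year 39: 39÷12 = 3 r 3, and 3÷4 = 0, so 3+3+0 = 6.
Friday + 6 ≡ Thursday — that's 2239's doomsday.
In June the doomsday date is Jun 6.
Jun 9 is 3 days after Jun 6; 3 mod 7 = 3, so Thursday + 3 = Sunday.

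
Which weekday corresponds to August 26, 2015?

January 1, 2015 is a Thursday.
Jan 1, 2015 → Feb 1, 2015: 31 days (January has 31).
Feb 1, 2015 → Mar 1, 2015: 28 days (February has 28).
Mar 1, 2015 → Apr 1, 2015: 31 days (March has 31).
Apr 1, 2015 → May 1, 2015: 30 days (April has 30).
May 1, 2015 → Jun 1, 2015: 31 days (May has 31).
Jun 1, 2015 → Jul 1, 2015: 30 days (June has 30).
Jul 1, 2015 → Aug 1, 2015: 31 days (July has 31).
Aug 1, 2015 → Aug 26, 2015: 25 days.
Total: 237 days.
237 mod 7 = 6, so Thursday + 6 = Wednesday.

Wednesday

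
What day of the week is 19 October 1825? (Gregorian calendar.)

January 1, 1825 is a Saturday.
Jan 1, 1825 → Feb 1, 1825: 31 days (January has 31).
Feb 1, 1825 → Mar 1, 1825: 28 days (February has 28).
Mar 1, 1825 → Apr 1, 1825: 31 days (March has 31).
Apr 1, 1825 → May 1, 1825: 30 days (April has 30).
May 1, 1825 → Jun 1, 1825: 31 days (May has 31).
Jun 1, 1825 → Jul 1, 1825: 30 days (June has 30).
Jul 1, 1825 → Aug 1, 1825: 31 days (July has 31).
Aug 1, 1825 → Sep 1, 1825: 31 days (August has 31).
Sep 1, 1825 → Oct 1, 1825: 30 days (September has 30).
Oct 1, 1825 → Oct 19, 1825: 18 days.
Total: 291 days.
291 mod 7 = 4, so Saturday + 4 = Wednesday.

Wednesday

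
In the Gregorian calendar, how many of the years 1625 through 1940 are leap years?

Multiples of 4 in [1625,1940]: 79.
Of those, multiples of 100: 3 (not leap unless ÷400).
Multiples of 400: 0.
Leap years = 79 − 3 + 0 = 76.

76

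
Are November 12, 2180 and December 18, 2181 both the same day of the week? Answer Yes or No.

No

From Nov 12, 2180 to Dec 18, 2181 is 401 days.
401 mod 7 = 2, so they are different weekdays.
(Nov 12, 2180 is a Sunday; Dec 18, 2181 is a Tuesday.)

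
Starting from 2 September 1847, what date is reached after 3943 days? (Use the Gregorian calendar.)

+366 (one year; includes Feb 29, 1848) → Sep 2, 1848 (3577 left).
+365 (one year) → Sep 2, 1849 (3212 left).
+365 (one year) → Sep 2, 1850 (2847 left).
+365 (one year) → Sep 2, 1851 (2482 left).
+366 (one year; includes Feb 29, 1852) → Sep 2, 1852 (2116 left).
+365 (one year) → Sep 2, 1853 (1751 left).
+365 (one year) → Sep 2, 1854 (1386 left).
+365 (one year) → Sep 2, 1855 (1021 left).
+366 (one year; includes Feb 29, 1856) → Sep 2, 1856 (655 left).
+365 (one year) → Sep 2, 1857 (290 left).
Sep has 30 days: +29 → Oct 1, 1857 (261 left).
Oct has 31 days: +31 → Nov 1, 1857 (230 left).
Nov has 30 days: +30 → Dec 1, 1857 (200 left).
Dec has 31 days: +31 → Jan 1, 1858 (169 left).
Jan has 31 days: +31 → Feb 1, 1858 (138 left).
Feb has 28 days: +28 → Mar 1, 1858 (110 left).
Mar has 31 days: +31 → Apr 1, 1858 (79 left).
Apr has 30 days: +30 → May 1, 1858 (49 left).
May has 31 days: +31 → Jun 1, 1858 (18 left).
+18 → Jun 19, 1858.

June 19, 1858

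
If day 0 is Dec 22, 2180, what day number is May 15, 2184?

1240

Dec 22, 2180 → Dec 22, 2181: 365 days.
Dec 22, 2181 → Dec 22, 2182: 365 days.
Dec 22, 2182 → Dec 22, 2183: 365 days.
Dec 22, 2183 → Jan 22, 2184: 31 days (December has 31).
Jan 22, 2184 → Feb 22, 2184: 31 days (January has 31).
Feb 22, 2184 → Mar 22, 2184: 29 days (February has 29).
Mar 22, 2184 → Apr 22, 2184: 31 days (March has 31).
Apr 22, 2184 → May 15, 2184: 23 days.
Total: 1240 days.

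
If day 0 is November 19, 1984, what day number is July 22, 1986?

610

Nov 19, 1984 → Nov 19, 1985: 365 days.
Nov 19, 1985 → Dec 19, 1985: 30 days (November has 30).
Dec 19, 1985 → Jan 19, 1986: 31 days (December has 31).
Jan 19, 1986 → Feb 19, 1986: 31 days (January has 31).
Feb 19, 1986 → Mar 19, 1986: 28 days (February has 28).
Mar 19, 1986 → Apr 19, 1986: 31 days (March has 31).
Apr 19, 1986 → May 19, 1986: 30 days (April has 30).
May 19, 1986 → Jun 19, 1986: 31 days (May has 31).
Jun 19, 1986 → Jul 19, 1986: 30 days (June has 30).
Jul 19, 1986 → Jul 22, 1986: 3 days.
Total: 610 days.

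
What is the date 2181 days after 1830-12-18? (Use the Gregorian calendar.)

+365 (one year) → Dec 18, 1831 (1816 left).
+366 (one year; includes Feb 29, 1832) → Dec 18, 1832 (1450 left).
+365 (one year) → Dec 18, 1833 (1085 left).
+365 (one year) → Dec 18, 1834 (720 left).
+365 (one year) → Dec 18, 1835 (355 left).
Dec has 31 days: +14 → Jan 1, 1836 (341 left).
Jan has 31 days: +31 → Feb 1, 1836 (310 left).
Feb has 29 days: +29 → Mar 1, 1836 (281 left).
Mar has 31 days: +31 → Apr 1, 1836 (250 left).
Apr has 30 days: +30 → May 1, 1836 (220 left).
May has 31 days: +31 → Jun 1, 1836 (189 left).
Jun has 30 days: +30 → Jul 1, 1836 (159 left).
Jul has 31 days: +31 → Aug 1, 1836 (128 left).
Aug has 31 days: +31 → Sep 1, 1836 (97 left).
Sep has 30 days: +30 → Oct 1, 1836 (67 left).
Oct has 31 days: +31 → Nov 1, 1836 (36 left).
Nov has 30 days: +30 → Dec 1, 1836 (6 left).
+6 → Dec 7, 1836.

December 7, 1836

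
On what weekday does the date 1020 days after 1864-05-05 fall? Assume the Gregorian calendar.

May 5, 1864 is a Thursday.
1020 mod 7 = 5, so 1020 days after a Thursday is Thursday + 5 = Tuesday.

Tuesday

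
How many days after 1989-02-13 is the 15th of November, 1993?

1736

Feb 13, 1989 → Feb 13, 1990: 365 days.
Feb 13, 1990 → Feb 13, 1991: 365 days.
Feb 13, 1991 → Feb 13, 1992: 365 days.
Feb 13, 1992 → Feb 13, 1993: 366 days (Feb 29, 1992 is in that span).
Feb 13, 1993 → Mar 13, 1993: 28 days (February has 28).
Mar 13, 1993 → Apr 13, 1993: 31 days (March has 31).
Apr 13, 1993 → May 13, 1993: 30 days (April has 30).
May 13, 1993 → Jun 13, 1993: 31 days (May has 31).
Jun 13, 1993 → Jul 13, 1993: 30 days (June has 30).
Jul 13, 1993 → Aug 13, 1993: 31 days (July has 31).
Aug 13, 1993 → Sep 13, 1993: 31 days (August has 31).
Sep 13, 1993 → Oct 13, 1993: 30 days (September has 30).
Oct 13, 1993 → Nov 13, 1993: 31 days (October has 31).
Nov 13, 1993 → Nov 15, 1993: 2 days.
Total: 1736 days.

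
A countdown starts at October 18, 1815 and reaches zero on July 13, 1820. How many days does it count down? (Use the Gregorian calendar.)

1730

Oct 18, 1815 → Oct 18, 1816: 366 days (Feb 29, 1816 is in that span).
Oct 18, 1816 → Oct 18, 1817: 365 days.
Oct 18, 1817 → Oct 18, 1818: 365 days.
Oct 18, 1818 → Oct 18, 1819: 365 days.
Oct 18, 1819 → Nov 18, 1819: 31 days (October has 31).
Nov 18, 1819 → Dec 18, 1819: 30 days (November has 30).
Dec 18, 1819 → Jan 18, 1820: 31 days (December has 31).
Jan 18, 1820 → Feb 18, 1820: 31 days (January has 31).
Feb 18, 1820 → Mar 18, 1820: 29 days (February has 29).
Mar 18, 1820 → Apr 18, 1820: 31 days (March has 31).
Apr 18, 1820 → May 18, 1820: 30 days (April has 30).
May 18, 1820 → Jun 18, 1820: 31 days (May has 31).
Jun 18, 1820 → Jul 13, 1820: 25 days.
Total: 1730 days.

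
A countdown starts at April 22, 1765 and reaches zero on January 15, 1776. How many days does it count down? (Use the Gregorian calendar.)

Apr 22, 1765 → Apr 22, 1766: 365 days.
Apr 22, 1766 → Apr 22, 1767: 365 days.
Apr 22, 1767 → Apr 22, 1768: 366 days (Feb 29, 1768 is in that span).
Apr 22, 1768 → Apr 22, 1769: 365 days.
Apr 22, 1769 → Apr 22, 1770: 365 days.
Apr 22, 1770 → Apr 22, 1771: 365 days.
Apr 22, 1771 → Apr 22, 1772: 366 days (Feb 29, 1772 is in that span).
Apr 22, 1772 → Apr 22, 1773: 365 days.
Apr 22, 1773 → Apr 22, 1774: 365 days.
Apr 22, 1774 → Apr 22, 1775: 365 days.
Apr 22, 1775 → May 22, 1775: 30 days (April has 30).
May 22, 1775 → Jun 22, 1775: 31 days (May has 31).
Jun 22, 1775 → Jul 22, 1775: 30 days (June has 30).
Jul 22, 1775 → Aug 22, 1775: 31 days (July has 31).
Aug 22, 1775 → Sep 22, 1775: 31 days (August has 31).
Sep 22, 1775 → Oct 22, 1775: 30 days (September has 30).
Oct 22, 1775 → Nov 22, 1775: 31 days (October has 31).
Nov 22, 1775 → Dec 22, 1775: 30 days (November has 30).
Dec 22, 1775 → Jan 15, 1776: 24 days.
Total: 3920 days.

3920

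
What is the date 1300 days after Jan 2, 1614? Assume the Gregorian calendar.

July 25, 1617

+365 (one year) → Jan 2, 1615 (935 left).
+365 (one year) → Jan 2, 1616 (570 left).
+366 (one year; includes Feb 29, 1616) → Jan 2, 1617 (204 left).
Jan has 31 days: +30 → Feb 1, 1617 (174 left).
Feb has 28 days: +28 → Mar 1, 1617 (146 left).
Mar has 31 days: +31 → Apr 1, 1617 (115 left).
Apr has 30 days: +30 → May 1, 1617 (85 left).
May has 31 days: +31 → Jun 1, 1617 (54 left).
Jun has 30 days: +30 → Jul 1, 1617 (24 left).
+24 → Jul 25, 1617.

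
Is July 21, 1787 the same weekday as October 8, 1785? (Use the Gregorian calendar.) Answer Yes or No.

Yes

From Oct 8, 1785 to Jul 21, 1787 is 651 days.
651 mod 7 = 0, so they are the same weekday.
(Oct 8, 1785 is a Saturday; Jul 21, 1787 is a Saturday.)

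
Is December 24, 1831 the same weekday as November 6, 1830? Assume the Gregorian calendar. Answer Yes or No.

Yes

From Nov 6, 1830 to Dec 24, 1831 is 413 days.
413 mod 7 = 0, so they are the same weekday.
(Nov 6, 1830 is a Saturday; Dec 24, 1831 is a Saturday.)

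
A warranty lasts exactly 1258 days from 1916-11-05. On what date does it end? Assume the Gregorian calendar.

+365 (one year) → Nov 5, 1917 (893 left).
+365 (one year) → Nov 5, 1918 (528 left).
+365 (one year) → Nov 5, 1919 (163 left).
Nov has 30 days: +26 → Dec 1, 1919 (137 left).
Dec has 31 days: +31 → Jan 1, 1920 (106 left).
Jan has 31 days: +31 → Feb 1, 1920 (75 left).
Feb has 29 days: +29 → Mar 1, 1920 (46 left).
Mar has 31 days: +31 → Apr 1, 1920 (15 left).
+15 → Apr 16, 1920.

April 16, 1920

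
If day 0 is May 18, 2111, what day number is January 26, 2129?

May 18, 2111 → May 18, 2112: 366 days (Feb 29, 2112 is in that span).
May 18, 2112 → May 18, 2113: 365 days.
May 18, 2113 → May 18, 2114: 365 days.
May 18, 2114 → May 18, 2115: 365 days.
May 18, 2115 → May 18, 2116: 366 days (Feb 29, 2116 is in that span).
May 18, 2116 → May 18, 2117: 365 days.
May 18, 2117 → May 18, 2118: 365 days.
May 18, 2118 → May 18, 2119: 365 days.
May 18, 2119 → May 18, 2120: 366 days (Feb 29, 2120 is in that span).
May 18, 2120 → May 18, 2121: 365 days.
May 18, 2121 → May 18, 2122: 365 days.
May 18, 2122 → May 18, 2123: 365 days.
May 18, 2123 → May 18, 2124: 366 days (Feb 29, 2124 is in that span).
May 18, 2124 → May 18, 2125: 365 days.
May 18, 2125 → May 18, 2126: 365 days.
May 18, 2126 → May 18, 2127: 365 days.
May 18, 2127 → May 18, 2128: 366 days (Feb 29, 2128 is in that span).
May 18, 2128 → Jun 18, 2128: 31 days (May has 31).
Jun 18, 2128 → Jul 18, 2128: 30 days (June has 30).
Jul 18, 2128 → Aug 18, 2128: 31 days (July has 31).
Aug 18, 2128 → Sep 18, 2128: 31 days (August has 31).
Sep 18, 2128 → Oct 18, 2128: 30 days (September has 30).
Oct 18, 2128 → Nov 18, 2128: 31 days (October has 31).
Nov 18, 2128 → Dec 18, 2128: 30 days (November has 30).
Dec 18, 2128 → Jan 18, 2129: 31 days (December has 31).
Jan 18, 2129 → Jan 26, 2129: 8 days.
Total: 6463 days.

6463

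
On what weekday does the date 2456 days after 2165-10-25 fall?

Thursday

First find the weekday of Oct 25, 2165. Doomsday rule: the anchor day for the 2100s is Sunday. For year 65: 65÷12 = 5 r 5, and 5÷4 = 1, so 5+5+1 = 11.
Sunday + 11 ≡ Thursday — that's 2165's doomsday.
In October the doomsday date is Oct 10.
Oct 25 is 15 days after Oct 10; 15 mod 7 = 1, so Thursday + 1 = Friday.
2456 mod 7 = 6, so 2456 days after a Friday is Friday + 6 = Thursday.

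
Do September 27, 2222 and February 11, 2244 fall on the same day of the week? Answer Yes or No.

No

From Sep 27, 2222 to Feb 11, 2244 is 7807 days.
7807 mod 7 = 2, so they are different weekdays.
(Sep 27, 2222 is a Friday; Feb 11, 2244 is a Sunday.)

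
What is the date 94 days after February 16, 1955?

Feb has 28 days: +13 → Mar 1, 1955 (81 left).
Mar has 31 days: +31 → Apr 1, 1955 (50 left).
Apr has 30 days: +30 → May 1, 1955 (20 left).
+20 → May 21, 1955.

May 21, 1955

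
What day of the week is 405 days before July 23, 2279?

Thursday

Jul 23, 2279 is a Wednesday.
405 mod 7 = 6, so 405 days before a Wednesday is Wednesday − 6 = Thursday.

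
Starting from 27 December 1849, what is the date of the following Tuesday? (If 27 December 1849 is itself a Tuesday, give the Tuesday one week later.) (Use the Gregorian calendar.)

January 1, 1850

Dec 27, 1849 is a Thursday.
From Thursday to the next Tuesday is 5 days.
Dec 27, 1849 + 5 = Jan 1, 1850.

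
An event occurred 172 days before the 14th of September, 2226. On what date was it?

March 26, 2226

−14 → Aug 31, 2226 (end of Aug, 31 days; 158 left).
−31 → Jul 31, 2226 (end of Jul, 31 days; 127 left).
−31 → Jun 30, 2226 (end of Jun, 30 days; 96 left).
−30 → May 31, 2226 (end of May, 31 days; 66 left).
−31 → Apr 30, 2226 (end of Apr, 30 days; 35 left).
−30 → Mar 31, 2226 (end of Mar, 31 days; 5 left).
−5 → Mar 26, 2226.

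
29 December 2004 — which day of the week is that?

Wednesday

January 1, 2004 is a Thursday.
Jan 1, 2004 → Feb 1, 2004: 31 days (January has 31).
Feb 1, 2004 → Mar 1, 2004: 29 days (February has 29).
Mar 1, 2004 → Apr 1, 2004: 31 days (March has 31).
Apr 1, 2004 → May 1, 2004: 30 days (April has 30).
May 1, 2004 → Jun 1, 2004: 31 days (May has 31).
Jun 1, 2004 → Jul 1, 2004: 30 days (June has 30).
Jul 1, 2004 → Aug 1, 2004: 31 days (July has 31).
Aug 1, 2004 → Sep 1, 2004: 31 days (August has 31).
Sep 1, 2004 → Oct 1, 2004: 30 days (September has 30).
Oct 1, 2004 → Nov 1, 2004: 31 days (October has 31).
Nov 1, 2004 → Dec 1, 2004: 30 days (November has 30).
Dec 1, 2004 → Dec 29, 2004: 28 days.
Total: 363 days.
363 mod 7 = 6, so Thursday + 6 = Wednesday.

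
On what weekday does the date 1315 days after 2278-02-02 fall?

Feb 2, 2278 is a Saturday.
1315 mod 7 = 6, so 1315 days after a Saturday is Saturday + 6 = Friday.

Friday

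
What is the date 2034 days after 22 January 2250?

August 18, 2255

+365 (one year) → Jan 22, 2251 (1669 left).
+365 (one year) → Jan 22, 2252 (1304 left).
+366 (one year; includes Feb 29, 2252) → Jan 22, 2253 (938 left).
+365 (one year) → Jan 22, 2254 (573 left).
+365 (one year) → Jan 22, 2255 (208 left).
Jan has 31 days: +10 → Feb 1, 2255 (198 left).
Feb has 28 days: +28 → Mar 1, 2255 (170 left).
Mar has 31 days: +31 → Apr 1, 2255 (139 left).
Apr has 30 days: +30 → May 1, 2255 (109 left).
May has 31 days: +31 → Jun 1, 2255 (78 left).
Jun has 30 days: +30 → Jul 1, 2255 (48 left).
Jul has 31 days: +31 → Aug 1, 2255 (17 left).
+17 → Aug 18, 2255.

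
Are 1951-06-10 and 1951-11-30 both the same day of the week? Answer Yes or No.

No

From Jun 10, 1951 to Nov 30, 1951 is 173 days.
173 mod 7 = 5, so they are different weekdays.
(Jun 10, 1951 is a Sunday; Nov 30, 1951 is a Friday.)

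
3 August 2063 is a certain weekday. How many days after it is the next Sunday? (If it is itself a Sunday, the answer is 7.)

2

Aug 3, 2063 is a Friday.
From Friday to the next Sunday is 2 days.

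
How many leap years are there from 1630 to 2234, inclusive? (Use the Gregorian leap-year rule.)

Multiples of 4 in [1630,2234]: 151.
Of those, multiples of 100: 6 (not leap unless ÷400).
Multiples of 400: 1.
Leap years = 151 − 6 + 1 = 146.

146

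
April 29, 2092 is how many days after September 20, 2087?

1683

Sep 20, 2087 → Sep 20, 2088: 366 days (Feb 29, 2088 is in that span).
Sep 20, 2088 → Sep 20, 2089: 365 days.
Sep 20, 2089 → Sep 20, 2090: 365 days.
Sep 20, 2090 → Sep 20, 2091: 365 days.
Sep 20, 2091 → Oct 20, 2091: 30 days (September has 30).
Oct 20, 2091 → Nov 20, 2091: 31 days (October has 31).
Nov 20, 2091 → Dec 20, 2091: 30 days (November has 30).
Dec 20, 2091 → Jan 20, 2092: 31 days (December has 31).
Jan 20, 2092 → Feb 20, 2092: 31 days (January has 31).
Feb 20, 2092 → Mar 20, 2092: 29 days (February has 29).
Mar 20, 2092 → Apr 20, 2092: 31 days (March has 31).
Apr 20, 2092 → Apr 29, 2092: 9 days.
Total: 1683 days.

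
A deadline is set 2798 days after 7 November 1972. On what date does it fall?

July 6, 1980

+365 (one year) → Nov 7, 1973 (2433 left).
+365 (one year) → Nov 7, 1974 (2068 left).
+365 (one year) → Nov 7, 1975 (1703 left).
+366 (one year; includes Feb 29, 1976) → Nov 7, 1976 (1337 left).
+365 (one year) → Nov 7, 1977 (972 left).
+365 (one year) → Nov 7, 1978 (607 left).
+365 (one year) → Nov 7, 1979 (242 left).
Nov has 30 days: +24 → Dec 1, 1979 (218 left).
Dec has 31 days: +31 → Jan 1, 1980 (187 left).
Jan has 31 days: +31 → Feb 1, 1980 (156 left).
Feb has 29 days: +29 → Mar 1, 1980 (127 left).
Mar has 31 days: +31 → Apr 1, 1980 (96 left).
Apr has 30 days: +30 → May 1, 1980 (66 left).
May has 31 days: +31 → Jun 1, 1980 (35 left).
Jun has 30 days: +30 → Jul 1, 1980 (5 left).
+5 → Jul 6, 1980.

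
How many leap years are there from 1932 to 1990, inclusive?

Multiples of 4 in [1932,1990]: 15.
Of those, multiples of 100: 0 (not leap unless ÷400).
Multiples of 400: 0.
Leap years = 15 − 0 + 0 = 15.

15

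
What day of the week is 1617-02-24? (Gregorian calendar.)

Friday

Doomsday rule: the anchor day for the 1600s is Tuesday. For year 17: 17÷12 = 1 r 5, and 5÷4 = 1, so 1+5+1 = 7.
Tuesday + 7 ≡ Tuesday — that's 1617's doomsday.
In February the doomsday date is Feb 28 (1617 is not a leap year).
Feb 24 is 4 days before Feb 28; 4 mod 7 = 4, so Tuesday − 4 = Friday.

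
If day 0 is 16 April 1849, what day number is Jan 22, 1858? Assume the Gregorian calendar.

3203

Apr 16, 1849 → Apr 16, 1850: 365 days.
Apr 16, 1850 → Apr 16, 1851: 365 days.
Apr 16, 1851 → Apr 16, 1852: 366 days (Feb 29, 1852 is in that span).
Apr 16, 1852 → Apr 16, 1853: 365 days.
Apr 16, 1853 → Apr 16, 1854: 365 days.
Apr 16, 1854 → Apr 16, 1855: 365 days.
Apr 16, 1855 → Apr 16, 1856: 366 days (Feb 29, 1856 is in that span).
Apr 16, 1856 → Apr 16, 1857: 365 days.
Apr 16, 1857 → May 16, 1857: 30 days (April has 30).
May 16, 1857 → Jun 16, 1857: 31 days (May has 31).
Jun 16, 1857 → Jul 16, 1857: 30 days (June has 30).
Jul 16, 1857 → Aug 16, 1857: 31 days (July has 31).
Aug 16, 1857 → Sep 16, 1857: 31 days (August has 31).
Sep 16, 1857 → Oct 16, 1857: 30 days (September has 30).
Oct 16, 1857 → Nov 16, 1857: 31 days (October has 31).
Nov 16, 1857 → Dec 16, 1857: 30 days (November has 30).
Dec 16, 1857 → Jan 16, 1858: 31 days (December has 31).
Jan 16, 1858 → Jan 22, 1858: 6 days.
Total: 3203 days.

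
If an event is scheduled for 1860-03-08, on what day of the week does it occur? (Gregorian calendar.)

Doomsday rule: the anchor day for the 1800s is Friday. For year 60: 60÷12 = 5 r 0, and 0÷4 = 0, so 5+0+0 = 5.
Friday + 5 ≡ Wednesday — that's 1860's doomsday.
In March the doomsday date is Mar 14.
Mar 8 is 6 days before Mar 14; 6 mod 7 = 6, so Wednesday − 6 = Thursday.

Thursday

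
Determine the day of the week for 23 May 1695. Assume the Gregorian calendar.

Doomsday rule: the anchor day for the 1600s is Tuesday. For year 95: 95÷12 = 7 r 11, and 11÷4 = 2, so 7+11+2 = 20.
Tuesday + 20 ≡ Monday — that's 1695's doomsday.
In May the doomsday date is May 9.
May 23 is 14 days after May 9; 14 mod 7 = 0, so Monday + 0 = Monday.

Monday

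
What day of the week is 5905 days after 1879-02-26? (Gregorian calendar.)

Sunday

Feb 26, 1879 is a Wednesday.
5905 mod 7 = 4, so 5905 days after a Wednesday is Wednesday + 4 = Sunday.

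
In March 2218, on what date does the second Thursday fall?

March 12, 2218

March 1, 2218 is a Sunday.
The first Thursday is therefore March 5 (4 days later).
The second Thursday is 5 + 1×7 = March 12.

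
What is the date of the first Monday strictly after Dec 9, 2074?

Dec 9, 2074 is a Sunday.
From Sunday to the next Monday is 1 day.
Dec 9, 2074 + 1 = Dec 10, 2074.

December 10, 2074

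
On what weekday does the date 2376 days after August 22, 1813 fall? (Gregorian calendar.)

First find the weekday of Aug 22, 1813. Doomsday rule: the anchor day for the 1800s is Friday. For year 13: 13÷12 = 1 r 1, and 1÷4 = 0, so 1+1+0 = 2.
Friday + 2 ≡ Sunday — that's 1813's doomsday.
In August the doomsday date is Aug 8.
Aug 22 is 14 days after Aug 8; 14 mod 7 = 0, so Sunday + 0 = Sunday.
2376 mod 7 = 3, so 2376 days after a Sunday is Sunday + 3 = Wednesday.

Wednesday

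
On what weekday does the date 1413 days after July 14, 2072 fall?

First find the weekday of Jul 14, 2072. Doomsday rule: the anchor day for the 2000s is Tuesday. For year 72: 72÷12 = 6 r 0, and 0÷4 = 0, so 6+0+0 = 6.
Tuesday + 6 ≡ Monday — that's 2072's doomsday.
In July the doomsday date is Jul 11.
Jul 14 is 3 days after Jul 11; 3 mod 7 = 3, so Monday + 3 = Thursday.
1413 mod 7 = 6, so 1413 days after a Thursday is Thursday + 6 = Wednesday.

Wednesday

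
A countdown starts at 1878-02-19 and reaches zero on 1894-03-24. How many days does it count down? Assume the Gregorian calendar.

Feb 19, 1878 → Feb 19, 1879: 365 days.
Feb 19, 1879 → Feb 19, 1880: 365 days.
Feb 19, 1880 → Feb 19, 1881: 366 days (Feb 29, 1880 is in that span).
Feb 19, 1881 → Feb 19, 1882: 365 days.
Feb 19, 1882 → Feb 19, 1883: 365 days.
Feb 19, 1883 → Feb 19, 1884: 365 days.
Feb 19, 1884 → Feb 19, 1885: 366 days (Feb 29, 1884 is in that span).
Feb 19, 1885 → Feb 19, 1886: 365 days.
Feb 19, 1886 → Feb 19, 1887: 365 days.
Feb 19, 1887 → Feb 19, 1888: 365 days.
Feb 19, 1888 → Feb 19, 1889: 366 days (Feb 29, 1888 is in that span).
Feb 19, 1889 → Feb 19, 1890: 365 days.
Feb 19, 1890 → Feb 19, 1891: 365 days.
Feb 19, 1891 → Feb 19, 1892: 365 days.
Feb 19, 1892 → Feb 19, 1893: 366 days (Feb 29, 1892 is in that span).
Feb 19, 1893 → Mar 19, 1893: 28 days (February has 28).
Mar 19, 1893 → Apr 19, 1893: 31 days (March has 31).
Apr 19, 1893 → May 19, 1893: 30 days (April has 30).
May 19, 1893 → Jun 19, 1893: 31 days (May has 31).
Jun 19, 1893 → Jul 19, 1893: 30 days (June has 30).
Jul 19, 1893 → Aug 19, 1893: 31 days (July has 31).
Aug 19, 1893 → Sep 19, 1893: 31 days (August has 31).
Sep 19, 1893 → Oct 19, 1893: 30 days (September has 30).
Oct 19, 1893 → Nov 19, 1893: 31 days (October has 31).
Nov 19, 1893 → Dec 19, 1893: 30 days (November has 30).
Dec 19, 1893 → Jan 19, 1894: 31 days (December has 31).
Jan 19, 1894 → Feb 19, 1894: 31 days (January has 31).
Feb 19, 1894 → Mar 19, 1894: 28 days (February has 28).
Mar 19, 1894 → Mar 24, 1894: 5 days.
Total: 5877 days.

5877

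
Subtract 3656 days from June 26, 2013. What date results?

June 23, 2003

−365 (one year) → Jun 26, 2012 (3291 left).
−366 (one year; includes Feb 29, 2012) → Jun 26, 2011 (2925 left).
−365 (one year) → Jun 26, 2010 (2560 left).
−365 (one year) → Jun 26, 2009 (2195 left).
−365 (one year) → Jun 26, 2008 (1830 left).
−366 (one year; includes Feb 29, 2008) → Jun 26, 2007 (1464 left).
−365 (one year) → Jun 26, 2006 (1099 left).
−365 (one year) → Jun 26, 2005 (734 left).
−365 (one year) → Jun 26, 2004 (369 left).
−26 → May 31, 2004 (end of May, 31 days; 343 left).
−31 → Apr 30, 2004 (end of Apr, 30 days; 312 left).
−30 → Mar 31, 2004 (end of Mar, 31 days; 282 left).
−31 → Feb 29, 2004 (end of Feb, 29 days; 251 left).
−29 → Jan 31, 2004 (end of Jan, 31 days; 222 left).
−31 → Dec 31, 2003 (end of Dec, 31 days; 191 left).
−31 → Nov 30, 2003 (end of Nov, 30 days; 160 left).
−30 → Oct 31, 2003 (end of Oct, 31 days; 130 left).
−31 → Sep 30, 2003 (end of Sep, 30 days; 99 left).
−30 → Aug 31, 2003 (end of Aug, 31 days; 69 left).
−31 → Jul 31, 2003 (end of Jul, 31 days; 38 left).
−31 → Jun 30, 2003 (end of Jun, 30 days; 7 left).
−7 → Jun 23, 2003.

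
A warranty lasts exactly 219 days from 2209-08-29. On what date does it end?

Aug has 31 days: +3 → Sep 1, 2209 (216 left).
Sep has 30 days: +30 → Oct 1, 2209 (186 left).
Oct has 31 days: +31 → Nov 1, 2209 (155 left).
Nov has 30 days: +30 → Dec 1, 2209 (125 left).
Dec has 31 days: +31 → Jan 1, 2210 (94 left).
Jan has 31 days: +31 → Feb 1, 2210 (63 left).
Feb has 28 days: +28 → Mar 1, 2210 (35 left).
Mar has 31 days: +31 → Apr 1, 2210 (4 left).
+4 → Apr 5, 2210.

April 5, 2210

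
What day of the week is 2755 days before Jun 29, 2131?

Monday

First find the weekday of Jun 29, 2131. Doomsday rule: the anchor day for the 2100s is Sunday. For year 31: 31÷12 = 2 r 7, and 7÷4 = 1, so 2+7+1 = 10.
Sunday + 10 ≡ Wednesday — that's 2131's doomsday.
In June the doomsday date is Jun 6.
Jun 29 is 23 days after Jun 6; 23 mod 7 = 2, so Wednesday + 2 = Friday.
2755 mod 7 = 4, so 2755 days before a Friday is Friday − 4 = Monday.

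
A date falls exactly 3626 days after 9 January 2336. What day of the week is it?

First find the weekday of Jan 9, 2336. Doomsday rule: the anchor day for the 2300s is Wednesday. For year 36: 36÷12 = 3 r 0, and 0÷4 = 0, so 3+0+0 = 3.
Wednesday + 3 ≡ Saturday — that's 2336's doomsday.
In January the doomsday date is Jan 4 (2336 is a leap year (divisible by 4)).
Jan 9 is 5 days after Jan 4; 5 mod 7 = 5, so Saturday + 5 = Thursday.
3626 mod 7 = 0, so 3626 days after a Thursday is Thursday + 0 = Thursday.

Thursday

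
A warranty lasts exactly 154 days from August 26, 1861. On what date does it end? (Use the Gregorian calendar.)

Aug has 31 days: +6 → Sep 1, 1861 (148 left).
Sep has 30 days: +30 → Oct 1, 1861 (118 left).
Oct has 31 days: +31 → Nov 1, 1861 (87 left).
Nov has 30 days: +30 → Dec 1, 1861 (57 left).
Dec has 31 days: +31 → Jan 1, 1862 (26 left).
+26 → Jan 27, 1862.

January 27, 1862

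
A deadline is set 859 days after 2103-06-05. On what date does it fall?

October 11, 2105

+366 (one year; includes Feb 29, 2104) → Jun 5, 2104 (493 left).
+365 (one year) → Jun 5, 2105 (128 left).
Jun has 30 days: +26 → Jul 1, 2105 (102 left).
Jul has 31 days: +31 → Aug 1, 2105 (71 left).
Aug has 31 days: +31 → Sep 1, 2105 (40 left).
Sep has 30 days: +30 → Oct 1, 2105 (10 left).
+10 → Oct 11, 2105.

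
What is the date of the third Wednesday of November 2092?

November 1, 2092 is a Saturday.
The first Wednesday is therefore November 5 (4 days later).
The third Wednesday is 5 + 2×7 = November 19.

November 19, 2092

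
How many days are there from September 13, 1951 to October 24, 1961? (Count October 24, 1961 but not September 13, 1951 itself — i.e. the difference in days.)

3694

Sep 13, 1951 → Sep 13, 1952: 366 days (Feb 29, 1952 is in that span).
Sep 13, 1952 → Sep 13, 1953: 365 days.
Sep 13, 1953 → Sep 13, 1954: 365 days.
Sep 13, 1954 → Sep 13, 1955: 365 days.
Sep 13, 1955 → Sep 13, 1956: 366 days (Feb 29, 1956 is in that span).
Sep 13, 1956 → Sep 13, 1957: 365 days.
Sep 13, 1957 → Sep 13, 1958: 365 days.
Sep 13, 1958 → Sep 13, 1959: 365 days.
Sep 13, 1959 → Sep 13, 1960: 366 days (Feb 29, 1960 is in that span).
Sep 13, 1960 → Sep 13, 1961: 365 days.
Sep 13, 1961 → Oct 13, 1961: 30 days (September has 30).
Oct 13, 1961 → Oct 24, 1961: 11 days.
Total: 3694 days.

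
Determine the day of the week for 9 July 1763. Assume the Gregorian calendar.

Saturday

Doomsday rule: the anchor day for the 1700s is Sunday. For year 63: 63÷12 = 5 r 3, and 3÷4 = 0, so 5+3+0 = 8.
Sunday + 8 ≡ Monday — that's 1763's doomsday.
In July the doomsday date is Jul 11.
Jul 9 is 2 days before Jul 11; 2 mod 7 = 2, so Monday − 2 = Saturday.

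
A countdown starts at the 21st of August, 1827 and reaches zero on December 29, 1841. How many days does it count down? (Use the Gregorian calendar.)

Aug 21, 1827 → Aug 21, 1828: 366 days (Feb 29, 1828 is in that span).
Aug 21, 1828 → Aug 21, 1829: 365 days.
Aug 21, 1829 → Aug 21, 1830: 365 days.
Aug 21, 1830 → Aug 21, 1831: 365 days.
Aug 21, 1831 → Aug 21, 1832: 366 days (Feb 29, 1832 is in that span).
Aug 21, 1832 → Aug 21, 1833: 365 days.
Aug 21, 1833 → Aug 21, 1834: 365 days.
Aug 21, 1834 → Aug 21, 1835: 365 days.
Aug 21, 1835 → Aug 21, 1836: 366 days (Feb 29, 1836 is in that span).
Aug 21, 1836 → Aug 21, 1837: 365 days.
Aug 21, 1837 → Aug 21, 1838: 365 days.
Aug 21, 1838 → Aug 21, 1839: 365 days.
Aug 21, 1839 → Aug 21, 1840: 366 days (Feb 29, 1840 is in that span).
Aug 21, 1840 → Aug 21, 1841: 365 days.
Aug 21, 1841 → Sep 21, 1841: 31 days (August has 31).
Sep 21, 1841 → Oct 21, 1841: 30 days (September has 30).
Oct 21, 1841 → Nov 21, 1841: 31 days (October has 31).
Nov 21, 1841 → Dec 21, 1841: 30 days (November has 30).
Dec 21, 1841 → Dec 29, 1841: 8 days.
Total: 5244 days.

5244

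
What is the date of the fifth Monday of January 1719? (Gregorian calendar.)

January 30, 1719

January 1, 1719 is a Sunday.
The first Monday is therefore January 2 (1 days later).
The fifth Monday is 2 + 4×7 = January 30.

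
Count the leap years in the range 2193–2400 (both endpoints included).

Multiples of 4 in [2193,2400]: 52.
Of those, multiples of 100: 3 (not leap unless ÷400).
Multiples of 400: 1.
Leap years = 52 − 3 + 1 = 50.

50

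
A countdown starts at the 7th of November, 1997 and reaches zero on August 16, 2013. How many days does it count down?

5761

Nov 7, 1997 → Nov 7, 1998: 365 days.
Nov 7, 1998 → Nov 7, 1999: 365 days.
Nov 7, 1999 → Nov 7, 2000: 366 days (Feb 29, 2000 is in that span).
Nov 7, 2000 → Nov 7, 2001: 365 days.
Nov 7, 2001 → Nov 7, 2002: 365 days.
Nov 7, 2002 → Nov 7, 2003: 365 days.
Nov 7, 2003 → Nov 7, 2004: 366 days (Feb 29, 2004 is in that span).
Nov 7, 2004 → Nov 7, 2005: 365 days.
Nov 7, 2005 → Nov 7, 2006: 365 days.
Nov 7, 2006 → Nov 7, 2007: 365 days.
Nov 7, 2007 → Nov 7, 2008: 366 days (Feb 29, 2008 is in that span).
Nov 7, 2008 → Nov 7, 2009: 365 days.
Nov 7, 2009 → Nov 7, 2010: 365 days.
Nov 7, 2010 → Nov 7, 2011: 365 days.
Nov 7, 2011 → Nov 7, 2012: 366 days (Feb 29, 2012 is in that span).
Nov 7, 2012 → Dec 7, 2012: 30 days (November has 30).
Dec 7, 2012 → Jan 7, 2013: 31 days (December has 31).
Jan 7, 2013 → Feb 7, 2013: 31 days (January has 31).
Feb 7, 2013 → Mar 7, 2013: 28 days (February has 28).
Mar 7, 2013 → Apr 7, 2013: 31 days (March has 31).
Apr 7, 2013 → May 7, 2013: 30 days (April has 30).
May 7, 2013 → Jun 7, 2013: 31 days (May has 31).
Jun 7, 2013 → Jul 7, 2013: 30 days (June has 30).
Jul 7, 2013 → Aug 7, 2013: 31 days (July has 31).
Aug 7, 2013 → Aug 16, 2013: 9 days.
Total: 5761 days.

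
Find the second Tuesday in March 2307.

March 1, 2307 is a Friday.
The first Tuesday is therefore March 5 (4 days later).
The second Tuesday is 5 + 1×7 = March 12.

March 12, 2307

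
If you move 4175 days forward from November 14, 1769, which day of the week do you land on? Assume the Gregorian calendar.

Friday

First find the weekday of Nov 14, 1769. Doomsday rule: the anchor day for the 1700s is Sunday. For year 69: 69÷12 = 5 r 9, and 9÷4 = 2, so 5+9+2 = 16.
Sunday + 16 ≡ Tuesday — that's 1769's doomsday.
In November the doomsday date is Nov 7.
Nov 14 is 7 days after Nov 7; 7 mod 7 = 0, so Tuesday + 0 = Tuesday.
4175 mod 7 = 3, so 4175 days after a Tuesday is Tuesday + 3 = Friday.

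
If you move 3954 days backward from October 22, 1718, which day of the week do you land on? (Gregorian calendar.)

Oct 22, 1718 is a Saturday.
3954 mod 7 = 6, so 3954 days before a Saturday is Saturday − 6 = Sunday.

Sunday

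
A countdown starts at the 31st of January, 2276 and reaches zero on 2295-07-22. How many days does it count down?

Jan 31, 2276 → Jan 31, 2277: 366 days (Feb 29, 2276 is in that span).
Jan 31, 2277 → Jan 31, 2278: 365 days.
Jan 31, 2278 → Jan 31, 2279: 365 days.
Jan 31, 2279 → Jan 31, 2280: 365 days.
Jan 31, 2280 → Jan 31, 2281: 366 days (Feb 29, 2280 is in that span).
Jan 31, 2281 → Jan 31, 2282: 365 days.
Jan 31, 2282 → Jan 31, 2283: 365 days.
Jan 31, 2283 → Jan 31, 2284: 365 days.
Jan 31, 2284 → Jan 31, 2285: 366 days (Feb 29, 2284 is in that span).
Jan 31, 2285 → Jan 31, 2286: 365 days.
Jan 31, 2286 → Jan 31, 2287: 365 days.
Jan 31, 2287 → Jan 31, 2288: 365 days.
Jan 31, 2288 → Jan 31, 2289: 366 days (Feb 29, 2288 is in that span).
Jan 31, 2289 → Jan 31, 2290: 365 days.
Jan 31, 2290 → Jan 31, 2291: 365 days.
Jan 31, 2291 → Jan 31, 2292: 365 days.
Jan 31, 2292 → Jan 31, 2293: 366 days (Feb 29, 2292 is in that span).
Jan 31, 2293 → Jan 31, 2294: 365 days.
Jan 31, 2294 → Jan 31, 2295: 365 days.
Jan 31, 2295 → Feb 28, 2295: 28 days (January has 31).
Feb 28, 2295 → Mar 28, 2295: 28 days (February has 28).
Mar 28, 2295 → Apr 28, 2295: 31 days (March has 31).
Apr 28, 2295 → May 28, 2295: 30 days (April has 30).
May 28, 2295 → Jun 28, 2295: 31 days (May has 31).
Jun 28, 2295 → Jul 22, 2295: 24 days.
Total: 7112 days.

7112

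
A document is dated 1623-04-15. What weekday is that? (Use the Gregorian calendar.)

Doomsday rule: the anchor day for the 1600s is Tuesday. For year 23: 23÷12 = 1 r 11, and 11÷4 = 2, so 1+11+2 = 14.
Tuesday + 14 ≡ Tuesday — that's 1623's doomsday.
In April the doomsday date is Apr 4.
Apr 15 is 11 days after Apr 4; 11 mod 7 = 4, so Tuesday + 4 = Saturday.

Saturday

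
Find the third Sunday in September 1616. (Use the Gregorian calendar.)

September 1, 1616 is a Thursday.
The first Sunday is therefore September 4 (3 days later).
The third Sunday is 4 + 2×7 = September 18.

September 18, 1616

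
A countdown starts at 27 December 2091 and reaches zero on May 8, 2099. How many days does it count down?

Dec 27, 2091 → Dec 27, 2092: 366 days (Feb 29, 2092 is in that span).
Dec 27, 2092 → Dec 27, 2093: 365 days.
Dec 27, 2093 → Dec 27, 2094: 365 days.
Dec 27, 2094 → Dec 27, 2095: 365 days.
Dec 27, 2095 → Dec 27, 2096: 366 days (Feb 29, 2096 is in that span).
Dec 27, 2096 → Dec 27, 2097: 365 days.
Dec 27, 2097 → Dec 27, 2098: 365 days.
Dec 27, 2098 → Jan 27, 2099: 31 days (December has 31).
Jan 27, 2099 → Feb 27, 2099: 31 days (January has 31).
Feb 27, 2099 → Mar 27, 2099: 28 days (February has 28).
Mar 27, 2099 → Apr 27, 2099: 31 days (March has 31).
Apr 27, 2099 → May 8, 2099: 11 days.
Total: 2689 days.

2689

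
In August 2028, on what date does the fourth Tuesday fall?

August 22, 2028

August 1, 2028 is a Tuesday.
The first Tuesday is therefore August 1 (same day).
The fourth Tuesday is 1 + 3×7 = August 22.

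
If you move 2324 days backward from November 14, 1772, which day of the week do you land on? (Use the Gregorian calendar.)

Nov 14, 1772 is a Saturday.
2324 mod 7 = 0, so 2324 days before a Saturday is Saturday − 0 = Saturday.

Saturday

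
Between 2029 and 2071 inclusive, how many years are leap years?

Multiples of 4 in [2029,2071]: 10.
Of those, multiples of 100: 0 (not leap unless ÷400).
Multiples of 400: 0.
Leap years = 10 − 0 + 0 = 10.

10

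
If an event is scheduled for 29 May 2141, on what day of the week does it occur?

Doomsday rule: the anchor day for the 2100s is Sunday. For year 41: 41÷12 = 3 r 5, and 5÷4 = 1, so 3+5+1 = 9.
Sunday + 9 ≡ Tuesday — that's 2141's doomsday.
In May the doomsday date is May 9.
May 29 is 20 days after May 9; 20 mod 7 = 6, so Tuesday + 6 = Monday.

Monday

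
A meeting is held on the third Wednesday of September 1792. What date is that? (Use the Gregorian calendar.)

September 19, 1792

September 1, 1792 is a Saturday.
The first Wednesday is therefore September 5 (4 days later).
The third Wednesday is 5 + 2×7 = September 19.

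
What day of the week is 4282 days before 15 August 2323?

Friday

First find the weekday of Aug 15, 2323. Doomsday rule: the anchor day for the 2300s is Wednesday. For year 23: 23÷12 = 1 r 11, and 11÷4 = 2, so 1+11+2 = 14.
Wednesday + 14 ≡ Wednesday — that's 2323's doomsday.
In August the doomsday date is Aug 8.
Aug 15 is 7 days after Aug 8; 7 mod 7 = 0, so Wednesday + 0 = Wednesday.
4282 mod 7 = 5, so 4282 days before a Wednesday is Wednesday − 5 = Friday.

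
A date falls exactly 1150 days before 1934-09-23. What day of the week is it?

Friday

First find the weekday of Sep 23, 1934. Doomsday rule: the anchor day for the 1900s is Wednesday. For year 34: 34÷12 = 2 r 10, and 10÷4 = 2, so 2+10+2 = 14.
Wednesday + 14 ≡ Wednesday — that's 1934's doomsday.
In September the doomsday date is Sep 5.
Sep 23 is 18 days after Sep 5; 18 mod 7 = 4, so Wednesday + 4 = Sunday.
1150 mod 7 = 2, so 1150 days before a Sunday is Sunday − 2 = Friday.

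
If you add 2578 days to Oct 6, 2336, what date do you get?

October 28, 2343

+365 (one year) → Oct 6, 2337 (2213 left).
+365 (one year) → Oct 6, 2338 (1848 left).
+365 (one year) → Oct 6, 2339 (1483 left).
+366 (one year; includes Feb 29, 2340) → Oct 6, 2340 (1117 left).
+365 (one year) → Oct 6, 2341 (752 left).
+365 (one year) → Oct 6, 2342 (387 left).
Oct has 31 days: +26 → Nov 1, 2342 (361 left).
Nov has 30 days: +30 → Dec 1, 2342 (331 left).
Dec has 31 days: +31 → Jan 1, 2343 (300 left).
Jan has 31 days: +31 → Feb 1, 2343 (269 left).
Feb has 28 days: +28 → Mar 1, 2343 (241 left).
Mar has 31 days: +31 → Apr 1, 2343 (210 left).
Apr has 30 days: +30 → May 1, 2343 (180 left).
May has 31 days: +31 → Jun 1, 2343 (149 left).
Jun has 30 days: +30 → Jul 1, 2343 (119 left).
Jul has 31 days: +31 → Aug 1, 2343 (88 left).
Aug has 31 days: +31 → Sep 1, 2343 (57 left).
Sep has 30 days: +30 → Oct 1, 2343 (27 left).
+27 → Oct 28, 2343.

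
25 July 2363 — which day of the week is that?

Thursday

Doomsday rule: the anchor day for the 2300s is Wednesday. For year 63: 63÷12 = 5 r 3, and 3÷4 = 0, so 5+3+0 = 8.
Wednesday + 8 ≡ Thursday — that's 2363's doomsday.
In July the doomsday date is Jul 11.
Jul 25 is 14 days after Jul 11; 14 mod 7 = 0, so Thursday + 0 = Thursday.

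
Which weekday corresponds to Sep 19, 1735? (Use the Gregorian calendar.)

Doomsday rule: the anchor day for the 1700s is Sunday. For year 35: 35÷12 = 2 r 11, and 11÷4 = 2, so 2+11+2 = 15.
Sunday + 15 ≡ Monday — that's 1735's doomsday.
In September the doomsday date is Sep 5.
Sep 19 is 14 days after Sep 5; 14 mod 7 = 0, so Monday + 0 = Monday.

Monday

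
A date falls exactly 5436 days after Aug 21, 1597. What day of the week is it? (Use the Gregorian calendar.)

First find the weekday of Aug 21, 1597. Doomsday rule: the anchor day for the 1500s is Wednesday. For year 97: 97÷12 = 8 r 1, and 1÷4 = 0, so 8+1+0 = 9.
Wednesday + 9 ≡ Friday — that's 1597's doomsday.
In August the doomsday date is Aug 8.
Aug 21 is 13 days after Aug 8; 13 mod 7 = 6, so Friday + 6 = Thursday.
5436 mod 7 = 4, so 5436 days after a Thursday is Thursday + 4 = Monday.

Monday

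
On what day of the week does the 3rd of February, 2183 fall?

Doomsday rule: the anchor day for the 2100s is Sunday. For year 83: 83÷12 = 6 r 11, and 11÷4 = 2, so 6+11+2 = 19.
Sunday + 19 ≡ Friday — that's 2183's doomsday.
In February the doomsday date is Feb 28 (2183 is not a leap year).
Feb 3 is 25 days before Feb 28; 25 mod 7 = 4, so Friday − 4 = Monday.

Monday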